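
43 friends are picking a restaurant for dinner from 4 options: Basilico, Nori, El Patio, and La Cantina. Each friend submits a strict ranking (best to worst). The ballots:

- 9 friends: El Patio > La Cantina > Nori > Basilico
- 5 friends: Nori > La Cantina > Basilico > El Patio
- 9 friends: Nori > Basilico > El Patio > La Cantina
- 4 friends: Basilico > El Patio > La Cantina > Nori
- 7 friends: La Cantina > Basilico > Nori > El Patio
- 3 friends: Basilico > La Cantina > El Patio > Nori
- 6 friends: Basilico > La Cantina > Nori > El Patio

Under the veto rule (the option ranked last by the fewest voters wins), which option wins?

Nori

Last-place votes: Basilico 9, Nori 7, El Patio 18, La Cantina 9.
Nori is ranked last by the fewest voters, so Nori wins.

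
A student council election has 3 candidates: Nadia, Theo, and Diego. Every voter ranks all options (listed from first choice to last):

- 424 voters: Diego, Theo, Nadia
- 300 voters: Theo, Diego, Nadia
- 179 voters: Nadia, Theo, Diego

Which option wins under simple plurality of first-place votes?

Diego

First-place votes: Nadia 179, Theo 300, Diego 424.
Diego has the most first-place votes.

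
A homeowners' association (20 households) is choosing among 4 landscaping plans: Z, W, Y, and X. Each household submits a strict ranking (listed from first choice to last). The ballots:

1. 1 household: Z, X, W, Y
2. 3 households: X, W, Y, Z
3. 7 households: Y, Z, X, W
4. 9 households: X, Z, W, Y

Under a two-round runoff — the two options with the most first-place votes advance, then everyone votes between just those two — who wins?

X

Round 1 first-place votes: Z 1, W 0, Y 7, X 12.
X and Y advance.
Runoff: X is preferred to Y by 13 voters; Y by 7.
X wins the runoff.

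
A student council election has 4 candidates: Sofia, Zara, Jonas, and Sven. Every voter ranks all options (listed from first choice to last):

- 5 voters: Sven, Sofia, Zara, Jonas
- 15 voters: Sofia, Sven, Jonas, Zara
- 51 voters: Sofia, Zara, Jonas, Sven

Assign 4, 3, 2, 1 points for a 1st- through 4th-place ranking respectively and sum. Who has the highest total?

Sofia: 5·3 + 15·4 + 51·4 = 279
Zara: 5·2 + 15·1 + 51·3 = 178
Jonas: 5·1 + 15·2 + 51·2 = 137
Sven: 5·4 + 15·3 + 51·1 = 116
Sofia has the highest Borda score (279).

Sofia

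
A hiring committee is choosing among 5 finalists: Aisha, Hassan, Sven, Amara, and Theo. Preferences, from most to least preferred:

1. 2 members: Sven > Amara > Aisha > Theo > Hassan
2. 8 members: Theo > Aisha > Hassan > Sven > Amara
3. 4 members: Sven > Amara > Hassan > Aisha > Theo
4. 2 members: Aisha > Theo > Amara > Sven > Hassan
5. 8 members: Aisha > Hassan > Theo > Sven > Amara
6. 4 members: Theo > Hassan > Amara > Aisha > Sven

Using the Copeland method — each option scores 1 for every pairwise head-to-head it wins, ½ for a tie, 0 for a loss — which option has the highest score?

Aisha: beats Hassan, Sven, Amara, and Theo → score 4.
Hassan: beats Sven and Amara; loses to Aisha and Theo → score 2.
Sven: beats Amara; loses to Aisha, Hassan, and Theo → score 1.
Amara: loses to Aisha, Hassan, Sven, and Theo → score 0.
Theo: beats Hassan, Sven, and Amara; loses to Aisha → score 3.
Aisha has the best pairwise record.

Aisha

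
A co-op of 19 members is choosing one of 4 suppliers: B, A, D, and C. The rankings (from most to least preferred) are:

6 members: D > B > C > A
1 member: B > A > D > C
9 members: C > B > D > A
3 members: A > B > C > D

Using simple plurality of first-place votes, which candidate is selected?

First-place votes: B 1, A 3, D 6, C 9.
C has the most first-place votes.

C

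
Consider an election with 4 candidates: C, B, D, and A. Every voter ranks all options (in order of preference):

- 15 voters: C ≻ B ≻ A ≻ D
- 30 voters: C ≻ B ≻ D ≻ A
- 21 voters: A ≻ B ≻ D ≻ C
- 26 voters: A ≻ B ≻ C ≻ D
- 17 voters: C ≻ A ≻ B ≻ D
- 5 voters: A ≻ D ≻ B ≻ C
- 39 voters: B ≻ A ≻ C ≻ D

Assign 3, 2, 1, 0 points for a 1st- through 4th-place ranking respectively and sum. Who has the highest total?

B

C: 15·3 + 30·3 + 21·0 + 26·1 + 17·3 + 5·0 + 39·1 = 251
B: 15·2 + 30·2 + 21·2 + 26·2 + 17·1 + 5·1 + 39·3 = 323
D: 15·0 + 30·1 + 21·1 + 26·0 + 17·0 + 5·2 + 39·0 = 61
A: 15·1 + 30·0 + 21·3 + 26·3 + 17·2 + 5·3 + 39·2 = 283
B has the highest Borda score (323).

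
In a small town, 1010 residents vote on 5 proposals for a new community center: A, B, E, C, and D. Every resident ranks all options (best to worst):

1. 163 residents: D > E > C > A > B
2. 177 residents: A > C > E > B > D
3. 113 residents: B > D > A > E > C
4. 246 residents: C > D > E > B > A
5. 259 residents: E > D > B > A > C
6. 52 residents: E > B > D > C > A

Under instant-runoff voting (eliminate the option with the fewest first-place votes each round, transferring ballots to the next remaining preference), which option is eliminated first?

B

Round 1: A 177, B 113, E 311, C 246, D 163. Eliminate B.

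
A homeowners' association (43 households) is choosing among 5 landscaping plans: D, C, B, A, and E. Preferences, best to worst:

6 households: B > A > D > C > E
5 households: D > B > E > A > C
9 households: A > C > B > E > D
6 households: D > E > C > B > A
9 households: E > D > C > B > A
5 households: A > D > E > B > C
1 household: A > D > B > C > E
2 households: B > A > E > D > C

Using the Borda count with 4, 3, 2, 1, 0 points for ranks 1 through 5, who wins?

D: 6·2 + 5·4 + 9·0 + 6·4 + 9·3 + 5·3 + 1·3 + 2·1 = 103
C: 6·1 + 5·0 + 9·3 + 6·2 + 9·2 + 5·0 + 1·1 + 2·0 = 64
B: 6·4 + 5·3 + 9·2 + 6·1 + 9·1 + 5·1 + 1·2 + 2·4 = 87
A: 6·3 + 5·1 + 9·4 + 6·0 + 9·0 + 5·4 + 1·4 + 2·3 = 89
E: 6·0 + 5·2 + 9·1 + 6·3 + 9·4 + 5·2 + 1·0 + 2·2 = 87
D has the highest Borda score (103).

D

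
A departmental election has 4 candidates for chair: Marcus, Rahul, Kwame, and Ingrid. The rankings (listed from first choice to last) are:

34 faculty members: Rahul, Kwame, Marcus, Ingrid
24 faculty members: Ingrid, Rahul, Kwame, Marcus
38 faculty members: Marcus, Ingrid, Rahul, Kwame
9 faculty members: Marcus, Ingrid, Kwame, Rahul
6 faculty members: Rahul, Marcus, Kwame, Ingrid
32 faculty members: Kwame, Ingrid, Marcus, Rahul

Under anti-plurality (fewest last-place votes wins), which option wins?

Last-place votes: Marcus 24, Rahul 41, Kwame 38, Ingrid 40.
Marcus is ranked last by the fewest voters, so Marcus wins.

Marcus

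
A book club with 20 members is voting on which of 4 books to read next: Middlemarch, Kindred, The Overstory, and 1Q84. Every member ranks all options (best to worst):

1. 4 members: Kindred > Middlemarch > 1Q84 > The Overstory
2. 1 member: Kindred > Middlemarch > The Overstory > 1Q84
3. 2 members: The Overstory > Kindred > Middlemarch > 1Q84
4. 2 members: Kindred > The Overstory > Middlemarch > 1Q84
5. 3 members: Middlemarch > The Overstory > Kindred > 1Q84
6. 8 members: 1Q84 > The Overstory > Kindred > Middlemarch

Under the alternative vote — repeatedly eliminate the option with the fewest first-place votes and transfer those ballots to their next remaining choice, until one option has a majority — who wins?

Round 1: Middlemarch 3, Kindred 7, The Overstory 2, 1Q84 8. Eliminate The Overstory.
Round 2: Middlemarch 3, Kindred 9, 1Q84 8. Eliminate Middlemarch.
Round 3: Kindred 12, 1Q84 8. Kindred has a majority.

Kindred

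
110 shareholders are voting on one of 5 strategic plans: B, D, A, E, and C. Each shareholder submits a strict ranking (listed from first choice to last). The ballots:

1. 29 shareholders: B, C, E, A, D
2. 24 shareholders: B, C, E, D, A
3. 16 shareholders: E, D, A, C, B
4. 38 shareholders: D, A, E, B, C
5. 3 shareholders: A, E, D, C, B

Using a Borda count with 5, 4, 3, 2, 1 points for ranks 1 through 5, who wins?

E

B: 29·5 + 24·5 + 16·1 + 38·2 + 3·1 = 360
D: 29·1 + 24·2 + 16·4 + 38·5 + 3·3 = 340
A: 29·2 + 24·1 + 16·3 + 38·4 + 3·5 = 297
E: 29·3 + 24·3 + 16·5 + 38·3 + 3·4 = 365
C: 29·4 + 24·4 + 16·2 + 38·1 + 3·2 = 288
E has the highest Borda score (365).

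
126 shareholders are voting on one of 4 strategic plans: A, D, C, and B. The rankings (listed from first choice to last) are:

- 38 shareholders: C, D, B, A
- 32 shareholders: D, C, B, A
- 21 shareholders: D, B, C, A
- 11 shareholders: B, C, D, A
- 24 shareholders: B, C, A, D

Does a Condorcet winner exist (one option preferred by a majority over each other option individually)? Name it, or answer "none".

C vs A: 126–0 for C.
C vs D: 73–53 for C.
C vs B: 70–56 for C.
C beats every other option head-to-head.

C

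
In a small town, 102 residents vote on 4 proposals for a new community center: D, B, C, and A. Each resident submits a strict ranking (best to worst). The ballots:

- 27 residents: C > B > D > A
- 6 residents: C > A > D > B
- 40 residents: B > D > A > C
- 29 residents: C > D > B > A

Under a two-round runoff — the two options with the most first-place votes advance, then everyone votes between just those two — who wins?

C

Round 1 first-place votes: D 0, B 40, C 62, A 0.
C and B advance.
Runoff: C is preferred to B by 62 voters; B by 40.
C wins the runoff.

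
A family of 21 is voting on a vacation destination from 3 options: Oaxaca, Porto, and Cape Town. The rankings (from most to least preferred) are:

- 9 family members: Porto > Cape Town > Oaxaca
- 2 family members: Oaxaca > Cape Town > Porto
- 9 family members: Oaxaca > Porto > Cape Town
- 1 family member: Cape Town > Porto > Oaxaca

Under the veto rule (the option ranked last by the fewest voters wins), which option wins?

Porto

Last-place votes: Oaxaca 10, Porto 2, Cape Town 9.
Porto is ranked last by the fewest voters, so Porto wins.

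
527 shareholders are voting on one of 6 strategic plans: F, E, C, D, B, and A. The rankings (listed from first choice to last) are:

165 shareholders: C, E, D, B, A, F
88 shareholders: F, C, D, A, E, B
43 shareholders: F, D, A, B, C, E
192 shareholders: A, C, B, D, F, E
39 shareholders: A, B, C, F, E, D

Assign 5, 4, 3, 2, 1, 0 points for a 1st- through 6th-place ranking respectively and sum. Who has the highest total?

F: 165·0 + 88·5 + 43·5 + 192·1 + 39·2 = 925
E: 165·4 + 88·1 + 43·0 + 192·0 + 39·1 = 787
C: 165·5 + 88·4 + 43·1 + 192·4 + 39·3 = 2105
D: 165·3 + 88·3 + 43·4 + 192·2 + 39·0 = 1315
B: 165·2 + 88·0 + 43·2 + 192·3 + 39·4 = 1148
A: 165·1 + 88·2 + 43·3 + 192·5 + 39·5 = 1625
C has the highest Borda score (2105).

C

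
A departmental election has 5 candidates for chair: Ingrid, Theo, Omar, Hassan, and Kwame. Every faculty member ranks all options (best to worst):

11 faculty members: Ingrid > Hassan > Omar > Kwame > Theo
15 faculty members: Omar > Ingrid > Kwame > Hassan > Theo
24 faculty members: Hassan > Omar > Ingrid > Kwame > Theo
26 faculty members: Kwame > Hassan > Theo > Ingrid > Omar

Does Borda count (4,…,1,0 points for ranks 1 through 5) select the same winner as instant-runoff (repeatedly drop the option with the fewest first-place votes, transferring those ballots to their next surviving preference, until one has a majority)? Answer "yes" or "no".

Borda — scores: Ingrid 163, Theo 52, Omar 154, Hassan 222, Kwame 169. Winner: Hassan.
Instant-runoff — R1 Ingrid 11, Theo 0, Omar 15, Hassan 24, Kwame 26 (Theo out); R2 Ingrid 11, Omar 15, Hassan 24, Kwame 26 (Ingrid out); R3 Omar 15, Hassan 35, Kwame 26 (Omar out); R4 Hassan 35, Kwame 41 (Kwame winner). Winner: Kwame.
The two methods disagree.

no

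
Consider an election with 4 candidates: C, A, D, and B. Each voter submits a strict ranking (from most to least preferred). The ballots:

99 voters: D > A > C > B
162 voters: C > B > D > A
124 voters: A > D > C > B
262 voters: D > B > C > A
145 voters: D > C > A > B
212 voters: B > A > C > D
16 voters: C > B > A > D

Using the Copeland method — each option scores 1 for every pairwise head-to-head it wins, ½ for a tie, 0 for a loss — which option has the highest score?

C: beats A and B; loses to D → score 2.
A: loses to C, D, and B → score 0.
D: beats C, A, and B → score 3.
B: beats A; loses to C and D → score 1.
D has the best pairwise record.

D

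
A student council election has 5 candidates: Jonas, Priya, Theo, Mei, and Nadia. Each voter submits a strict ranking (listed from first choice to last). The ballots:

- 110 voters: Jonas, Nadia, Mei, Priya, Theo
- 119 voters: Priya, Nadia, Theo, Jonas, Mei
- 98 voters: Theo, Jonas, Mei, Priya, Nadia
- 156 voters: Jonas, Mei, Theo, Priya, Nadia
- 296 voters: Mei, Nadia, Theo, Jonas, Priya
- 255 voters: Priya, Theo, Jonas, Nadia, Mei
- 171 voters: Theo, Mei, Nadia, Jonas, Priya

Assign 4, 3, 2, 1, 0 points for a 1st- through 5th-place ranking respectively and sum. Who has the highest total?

Theo

Jonas: 110·4 + 119·1 + 98·3 + 156·4 + 296·1 + 255·2 + 171·1 = 2454
Priya: 110·1 + 119·4 + 98·1 + 156·1 + 296·0 + 255·4 + 171·0 = 1860
Theo: 110·0 + 119·2 + 98·4 + 156·2 + 296·2 + 255·3 + 171·4 = 2983
Mei: 110·2 + 119·0 + 98·2 + 156·3 + 296·4 + 255·0 + 171·3 = 2581
Nadia: 110·3 + 119·3 + 98·0 + 156·0 + 296·3 + 255·1 + 171·2 = 2172
Theo has the highest Borda score (2983).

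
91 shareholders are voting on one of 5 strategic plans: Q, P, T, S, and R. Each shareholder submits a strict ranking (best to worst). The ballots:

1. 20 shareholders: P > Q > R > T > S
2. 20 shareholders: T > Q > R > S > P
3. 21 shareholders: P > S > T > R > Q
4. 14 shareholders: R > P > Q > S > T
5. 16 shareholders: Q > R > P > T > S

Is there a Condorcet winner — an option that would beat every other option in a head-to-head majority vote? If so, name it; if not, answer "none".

none

Checking pairwise contests:
P beats Q 55–36.
R beats P 50–41.
Q beats T 50–41.
Q beats S 70–21.
Q beats R 56–35.
Every option loses at least one head-to-head, so there is no Condorcet winner.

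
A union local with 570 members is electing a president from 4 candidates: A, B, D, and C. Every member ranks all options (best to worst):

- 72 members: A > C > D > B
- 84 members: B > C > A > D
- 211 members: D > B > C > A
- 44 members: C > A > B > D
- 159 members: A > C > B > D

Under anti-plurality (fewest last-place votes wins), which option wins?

Last-place votes: A 211, B 72, D 287, C 0.
C is ranked last by the fewest voters, so C wins.

C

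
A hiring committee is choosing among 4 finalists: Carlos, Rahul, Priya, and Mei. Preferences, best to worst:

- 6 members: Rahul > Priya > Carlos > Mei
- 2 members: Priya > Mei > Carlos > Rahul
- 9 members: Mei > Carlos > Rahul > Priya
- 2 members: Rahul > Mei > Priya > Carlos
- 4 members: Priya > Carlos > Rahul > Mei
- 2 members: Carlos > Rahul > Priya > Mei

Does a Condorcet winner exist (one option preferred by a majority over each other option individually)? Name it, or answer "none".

none

Checking pairwise contests:
Priya beats Carlos 14–11.
Carlos beats Rahul 17–8.
Rahul beats Priya 19–6.
Rahul beats Mei 14–11.
Every option loses at least one head-to-head, so there is no Condorcet winner.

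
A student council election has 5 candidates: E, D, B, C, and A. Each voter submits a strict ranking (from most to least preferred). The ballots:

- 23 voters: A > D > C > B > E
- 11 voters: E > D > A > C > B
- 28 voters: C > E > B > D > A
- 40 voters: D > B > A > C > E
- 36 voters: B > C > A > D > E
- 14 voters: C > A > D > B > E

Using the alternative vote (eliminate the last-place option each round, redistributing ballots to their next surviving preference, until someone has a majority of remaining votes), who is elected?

Round 1: E 11, D 40, B 36, C 42, A 23. Eliminate E.
Round 2: D 51, B 36, C 42, A 23. Eliminate A.
Round 3: D 74, B 36, C 42. Eliminate B.
Round 4: D 74, C 78. C has a majority.

C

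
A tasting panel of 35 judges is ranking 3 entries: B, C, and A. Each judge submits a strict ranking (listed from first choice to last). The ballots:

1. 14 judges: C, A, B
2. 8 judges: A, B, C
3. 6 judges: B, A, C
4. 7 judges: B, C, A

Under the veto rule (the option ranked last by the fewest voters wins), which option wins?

Last-place votes: B 14, C 14, A 7.
A is ranked last by the fewest voters, so A wins.

A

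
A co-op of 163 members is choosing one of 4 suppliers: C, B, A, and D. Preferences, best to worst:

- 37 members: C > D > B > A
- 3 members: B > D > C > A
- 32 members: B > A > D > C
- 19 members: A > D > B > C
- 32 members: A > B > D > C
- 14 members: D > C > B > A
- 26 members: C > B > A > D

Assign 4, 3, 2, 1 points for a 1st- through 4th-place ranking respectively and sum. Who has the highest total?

C: 37·4 + 3·2 + 32·1 + 19·1 + 32·1 + 14·3 + 26·4 = 383
B: 37·2 + 3·4 + 32·4 + 19·2 + 32·3 + 14·2 + 26·3 = 454
A: 37·1 + 3·1 + 32·3 + 19·4 + 32·4 + 14·1 + 26·2 = 406
D: 37·3 + 3·3 + 32·2 + 19·3 + 32·2 + 14·4 + 26·1 = 387
B has the highest Borda score (454).

B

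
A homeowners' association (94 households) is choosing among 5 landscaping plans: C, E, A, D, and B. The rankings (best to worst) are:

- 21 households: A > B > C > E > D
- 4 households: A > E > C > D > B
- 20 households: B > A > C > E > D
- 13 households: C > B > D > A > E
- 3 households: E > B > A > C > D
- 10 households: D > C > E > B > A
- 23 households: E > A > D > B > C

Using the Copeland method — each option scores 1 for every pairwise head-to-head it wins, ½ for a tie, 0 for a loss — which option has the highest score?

C: beats E and D; loses to A and B → score 2.
E: beats D; loses to C, A, and B → score 1.
A: beats C, E, D, and B → score 4.
D: loses to C, E, A, and B → score 0.
B: beats C, E, and D; loses to A → score 3.
A has the best pairwise record.

A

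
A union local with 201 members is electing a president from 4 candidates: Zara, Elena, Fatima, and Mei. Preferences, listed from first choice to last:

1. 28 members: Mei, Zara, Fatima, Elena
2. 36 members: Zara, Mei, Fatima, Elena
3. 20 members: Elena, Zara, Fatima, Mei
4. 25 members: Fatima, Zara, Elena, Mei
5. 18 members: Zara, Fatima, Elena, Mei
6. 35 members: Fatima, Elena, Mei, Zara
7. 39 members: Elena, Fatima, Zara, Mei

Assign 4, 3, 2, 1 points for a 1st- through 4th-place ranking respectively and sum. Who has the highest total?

Zara: 28·3 + 36·4 + 20·3 + 25·3 + 18·4 + 35·1 + 39·2 = 548
Elena: 28·1 + 36·1 + 20·4 + 25·2 + 18·2 + 35·3 + 39·4 = 491
Fatima: 28·2 + 36·2 + 20·2 + 25·4 + 18·3 + 35·4 + 39·3 = 579
Mei: 28·4 + 36·3 + 20·1 + 25·1 + 18·1 + 35·2 + 39·1 = 392
Fatima has the highest Borda score (579).

Fatima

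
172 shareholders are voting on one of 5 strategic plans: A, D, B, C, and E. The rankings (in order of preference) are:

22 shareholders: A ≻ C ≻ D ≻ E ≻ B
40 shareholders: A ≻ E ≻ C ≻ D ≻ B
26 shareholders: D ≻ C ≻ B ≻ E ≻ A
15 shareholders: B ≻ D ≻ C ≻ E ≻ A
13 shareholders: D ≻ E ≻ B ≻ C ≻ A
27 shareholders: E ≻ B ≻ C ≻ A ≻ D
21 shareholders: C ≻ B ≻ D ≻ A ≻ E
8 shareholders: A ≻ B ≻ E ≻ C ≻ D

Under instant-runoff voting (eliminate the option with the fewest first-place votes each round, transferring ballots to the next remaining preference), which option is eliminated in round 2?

C

Round 1: A 70, D 39, B 15, C 21, E 27. Eliminate B.
Round 2: A 70, D 54, C 21, E 27. Eliminate C.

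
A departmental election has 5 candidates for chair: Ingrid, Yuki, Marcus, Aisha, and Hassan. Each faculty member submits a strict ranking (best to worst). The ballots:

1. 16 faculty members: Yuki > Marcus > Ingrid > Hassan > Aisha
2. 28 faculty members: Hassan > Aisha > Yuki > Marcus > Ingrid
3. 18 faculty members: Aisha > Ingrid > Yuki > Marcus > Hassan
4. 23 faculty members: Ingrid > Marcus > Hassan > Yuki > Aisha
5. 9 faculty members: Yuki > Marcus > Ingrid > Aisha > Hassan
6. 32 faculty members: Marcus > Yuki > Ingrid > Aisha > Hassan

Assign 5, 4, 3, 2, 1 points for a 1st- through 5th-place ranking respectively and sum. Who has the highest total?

Ingrid: 16·3 + 28·1 + 18·4 + 23·5 + 9·3 + 32·3 = 386
Yuki: 16·5 + 28·3 + 18·3 + 23·2 + 9·5 + 32·4 = 437
Marcus: 16·4 + 28·2 + 18·2 + 23·4 + 9·4 + 32·5 = 444
Aisha: 16·1 + 28·4 + 18·5 + 23·1 + 9·2 + 32·2 = 323
Hassan: 16·2 + 28·5 + 18·1 + 23·3 + 9·1 + 32·1 = 300
Marcus has the highest Borda score (444).

Marcus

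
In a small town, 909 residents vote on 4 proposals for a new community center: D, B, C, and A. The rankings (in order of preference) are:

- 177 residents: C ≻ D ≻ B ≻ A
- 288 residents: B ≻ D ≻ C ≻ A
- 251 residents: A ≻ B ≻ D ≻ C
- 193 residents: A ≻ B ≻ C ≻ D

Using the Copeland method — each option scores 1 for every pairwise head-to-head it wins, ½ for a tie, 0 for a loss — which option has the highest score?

B

D: beats C and A; loses to B → score 2.
B: beats D, C, and A → score 3.
C: beats A; loses to D and B → score 1.
A: loses to D, B, and C → score 0.
B has the best pairwise record.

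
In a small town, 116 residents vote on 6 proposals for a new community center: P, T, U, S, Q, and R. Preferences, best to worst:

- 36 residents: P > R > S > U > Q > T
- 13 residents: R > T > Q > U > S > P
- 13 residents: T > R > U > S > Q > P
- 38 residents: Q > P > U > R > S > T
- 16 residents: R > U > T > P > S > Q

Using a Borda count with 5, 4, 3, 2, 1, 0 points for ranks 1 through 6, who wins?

P: 36·5 + 13·0 + 13·0 + 38·4 + 16·2 = 364
T: 36·0 + 13·4 + 13·5 + 38·0 + 16·3 = 165
U: 36·2 + 13·2 + 13·3 + 38·3 + 16·4 = 315
S: 36·3 + 13·1 + 13·2 + 38·1 + 16·1 = 201
Q: 36·1 + 13·3 + 13·1 + 38·5 + 16·0 = 278
R: 36·4 + 13·5 + 13·4 + 38·2 + 16·5 = 417
R has the highest Borda score (417).

R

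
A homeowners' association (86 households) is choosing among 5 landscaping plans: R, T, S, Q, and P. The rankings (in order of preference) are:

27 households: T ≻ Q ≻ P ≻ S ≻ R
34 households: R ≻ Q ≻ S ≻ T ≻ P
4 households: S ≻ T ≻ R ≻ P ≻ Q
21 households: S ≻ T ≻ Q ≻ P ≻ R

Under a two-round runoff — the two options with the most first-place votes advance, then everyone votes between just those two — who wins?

T

Round 1 first-place votes: R 34, T 27, S 25, Q 0, P 0.
R and T advance.
Runoff: R is preferred to T by 34 voters; T by 52.
T wins the runoff.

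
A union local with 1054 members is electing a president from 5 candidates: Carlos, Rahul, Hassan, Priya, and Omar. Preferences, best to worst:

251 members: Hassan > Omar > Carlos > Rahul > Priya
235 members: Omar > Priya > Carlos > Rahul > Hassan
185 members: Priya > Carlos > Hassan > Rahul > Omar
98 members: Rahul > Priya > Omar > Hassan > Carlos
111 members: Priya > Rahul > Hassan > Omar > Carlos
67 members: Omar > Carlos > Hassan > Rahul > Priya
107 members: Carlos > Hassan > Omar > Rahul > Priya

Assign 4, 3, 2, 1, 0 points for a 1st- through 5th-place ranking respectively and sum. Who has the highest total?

Carlos: 251·2 + 235·2 + 185·3 + 98·0 + 111·0 + 67·3 + 107·4 = 2156
Rahul: 251·1 + 235·1 + 185·1 + 98·4 + 111·3 + 67·1 + 107·1 = 1570
Hassan: 251·4 + 235·0 + 185·2 + 98·1 + 111·2 + 67·2 + 107·3 = 2149
Priya: 251·0 + 235·3 + 185·4 + 98·3 + 111·4 + 67·0 + 107·0 = 2183
Omar: 251·3 + 235·4 + 185·0 + 98·2 + 111·1 + 67·4 + 107·2 = 2482
Omar has the highest Borda score (2482).

Omar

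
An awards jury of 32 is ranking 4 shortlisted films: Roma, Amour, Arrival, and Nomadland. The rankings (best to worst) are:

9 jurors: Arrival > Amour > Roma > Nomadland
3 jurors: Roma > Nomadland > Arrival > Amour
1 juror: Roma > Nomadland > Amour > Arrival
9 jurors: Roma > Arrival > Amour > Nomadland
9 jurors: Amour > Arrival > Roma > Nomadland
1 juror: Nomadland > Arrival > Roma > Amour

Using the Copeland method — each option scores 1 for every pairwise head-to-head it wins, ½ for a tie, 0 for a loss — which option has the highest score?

Arrival

Roma: beats Nomadland; loses to Amour and Arrival → score 1.
Amour: beats Roma and Nomadland; loses to Arrival → score 2.
Arrival: beats Roma, Amour, and Nomadland → score 3.
Nomadland: loses to Roma, Amour, and Arrival → score 0.
Arrival has the best pairwise record.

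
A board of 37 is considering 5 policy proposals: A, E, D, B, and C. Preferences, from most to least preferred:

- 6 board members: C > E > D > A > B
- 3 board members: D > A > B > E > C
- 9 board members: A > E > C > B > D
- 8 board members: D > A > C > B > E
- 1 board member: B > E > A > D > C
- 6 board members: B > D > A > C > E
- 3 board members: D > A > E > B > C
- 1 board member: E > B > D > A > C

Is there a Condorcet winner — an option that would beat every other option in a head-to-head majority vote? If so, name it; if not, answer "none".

D vs A: 27–10 for D.
D vs E: 20–17 for D.
D vs B: 20–17 for D.
D vs C: 22–15 for D.
D beats every other option head-to-head.

D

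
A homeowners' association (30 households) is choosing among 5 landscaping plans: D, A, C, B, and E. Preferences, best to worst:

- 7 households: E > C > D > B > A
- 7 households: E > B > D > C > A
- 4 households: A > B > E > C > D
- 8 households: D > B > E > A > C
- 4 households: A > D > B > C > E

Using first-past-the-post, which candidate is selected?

First-place votes: D 8, A 8, C 0, B 0, E 14.
E has the most first-place votes.

E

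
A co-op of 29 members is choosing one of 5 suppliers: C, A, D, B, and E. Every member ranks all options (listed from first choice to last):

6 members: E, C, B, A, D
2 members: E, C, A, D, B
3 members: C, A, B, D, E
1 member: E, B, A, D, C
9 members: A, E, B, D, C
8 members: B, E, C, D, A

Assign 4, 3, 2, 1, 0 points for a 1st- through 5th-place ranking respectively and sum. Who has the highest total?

E

C: 6·3 + 2·3 + 3·4 + 1·0 + 9·0 + 8·2 = 52
A: 6·1 + 2·2 + 3·3 + 1·2 + 9·4 + 8·0 = 57
D: 6·0 + 2·1 + 3·1 + 1·1 + 9·1 + 8·1 = 23
B: 6·2 + 2·0 + 3·2 + 1·3 + 9·2 + 8·4 = 71
E: 6·4 + 2·4 + 3·0 + 1·4 + 9·3 + 8·3 = 87
E has the highest Borda score (87).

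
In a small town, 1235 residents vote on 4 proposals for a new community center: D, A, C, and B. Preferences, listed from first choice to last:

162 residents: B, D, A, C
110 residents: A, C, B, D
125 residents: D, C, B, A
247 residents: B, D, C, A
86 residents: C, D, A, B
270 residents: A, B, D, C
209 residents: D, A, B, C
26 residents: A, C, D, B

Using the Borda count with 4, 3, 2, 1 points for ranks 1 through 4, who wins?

D

D: 162·3 + 110·1 + 125·4 + 247·3 + 86·3 + 270·2 + 209·4 + 26·2 = 3523
A: 162·2 + 110·4 + 125·1 + 247·1 + 86·2 + 270·4 + 209·3 + 26·4 = 3119
C: 162·1 + 110·3 + 125·3 + 247·2 + 86·4 + 270·1 + 209·1 + 26·3 = 2262
B: 162·4 + 110·2 + 125·2 + 247·4 + 86·1 + 270·3 + 209·2 + 26·1 = 3446
D has the highest Borda score (3523).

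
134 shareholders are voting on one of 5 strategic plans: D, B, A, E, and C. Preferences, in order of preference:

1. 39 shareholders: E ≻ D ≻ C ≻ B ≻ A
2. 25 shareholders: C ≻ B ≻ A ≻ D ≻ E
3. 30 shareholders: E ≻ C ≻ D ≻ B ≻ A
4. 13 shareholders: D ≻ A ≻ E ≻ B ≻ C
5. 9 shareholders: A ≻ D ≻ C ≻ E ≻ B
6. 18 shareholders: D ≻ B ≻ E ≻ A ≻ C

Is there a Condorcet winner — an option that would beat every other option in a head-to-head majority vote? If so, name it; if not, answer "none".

E vs D: 69–65 for E.
E vs B: 91–43 for E.
E vs A: 87–47 for E.
E vs C: 100–34 for E.
E beats every other option head-to-head.

E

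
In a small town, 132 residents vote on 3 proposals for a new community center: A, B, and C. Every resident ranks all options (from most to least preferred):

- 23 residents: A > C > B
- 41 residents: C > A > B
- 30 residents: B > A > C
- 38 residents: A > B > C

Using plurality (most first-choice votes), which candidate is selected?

A

First-place votes: A 61, B 30, C 41.
A has the most first-place votes.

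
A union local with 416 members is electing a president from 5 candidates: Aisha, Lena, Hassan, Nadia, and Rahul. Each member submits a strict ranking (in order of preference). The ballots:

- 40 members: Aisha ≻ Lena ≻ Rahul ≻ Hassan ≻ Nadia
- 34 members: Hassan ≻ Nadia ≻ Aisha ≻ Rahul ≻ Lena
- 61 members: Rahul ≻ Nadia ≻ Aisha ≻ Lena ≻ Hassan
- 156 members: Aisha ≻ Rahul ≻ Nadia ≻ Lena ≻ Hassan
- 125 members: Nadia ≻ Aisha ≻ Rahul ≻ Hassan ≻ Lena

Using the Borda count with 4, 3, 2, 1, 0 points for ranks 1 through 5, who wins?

Aisha

Aisha: 40·4 + 34·2 + 61·2 + 156·4 + 125·3 = 1349
Lena: 40·3 + 34·0 + 61·1 + 156·1 + 125·0 = 337
Hassan: 40·1 + 34·4 + 61·0 + 156·0 + 125·1 = 301
Nadia: 40·0 + 34·3 + 61·3 + 156·2 + 125·4 = 1097
Rahul: 40·2 + 34·1 + 61·4 + 156·3 + 125·2 = 1076
Aisha has the highest Borda score (1349).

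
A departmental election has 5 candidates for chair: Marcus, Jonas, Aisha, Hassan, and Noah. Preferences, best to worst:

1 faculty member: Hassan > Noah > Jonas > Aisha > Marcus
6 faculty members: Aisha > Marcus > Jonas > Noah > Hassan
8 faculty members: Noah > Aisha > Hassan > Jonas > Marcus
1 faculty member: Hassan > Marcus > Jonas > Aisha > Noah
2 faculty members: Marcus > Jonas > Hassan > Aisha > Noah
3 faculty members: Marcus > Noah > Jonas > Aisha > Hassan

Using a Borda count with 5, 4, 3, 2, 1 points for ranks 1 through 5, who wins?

Aisha

Marcus: 1·1 + 6·4 + 8·1 + 1·4 + 2·5 + 3·5 = 62
Jonas: 1·3 + 6·3 + 8·2 + 1·3 + 2·4 + 3·3 = 57
Aisha: 1·2 + 6·5 + 8·4 + 1·2 + 2·2 + 3·2 = 76
Hassan: 1·5 + 6·1 + 8·3 + 1·5 + 2·3 + 3·1 = 49
Noah: 1·4 + 6·2 + 8·5 + 1·1 + 2·1 + 3·4 = 71
Aisha has the highest Borda score (76).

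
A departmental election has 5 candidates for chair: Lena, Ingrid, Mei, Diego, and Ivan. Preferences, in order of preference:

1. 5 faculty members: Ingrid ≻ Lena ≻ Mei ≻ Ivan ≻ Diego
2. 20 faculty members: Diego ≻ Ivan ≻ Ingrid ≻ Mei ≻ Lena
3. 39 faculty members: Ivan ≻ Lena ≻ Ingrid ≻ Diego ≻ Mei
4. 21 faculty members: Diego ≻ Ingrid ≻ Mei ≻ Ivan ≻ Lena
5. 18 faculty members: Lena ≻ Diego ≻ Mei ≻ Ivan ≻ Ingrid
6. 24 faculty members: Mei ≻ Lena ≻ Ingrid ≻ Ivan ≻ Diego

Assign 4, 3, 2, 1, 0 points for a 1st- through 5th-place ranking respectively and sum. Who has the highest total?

Lena: 5·3 + 20·0 + 39·3 + 21·0 + 18·4 + 24·3 = 276
Ingrid: 5·4 + 20·2 + 39·2 + 21·3 + 18·0 + 24·2 = 249
Mei: 5·2 + 20·1 + 39·0 + 21·2 + 18·2 + 24·4 = 204
Diego: 5·0 + 20·4 + 39·1 + 21·4 + 18·3 + 24·0 = 257
Ivan: 5·1 + 20·3 + 39·4 + 21·1 + 18·1 + 24·1 = 284
Ivan has the highest Borda score (284).

Ivan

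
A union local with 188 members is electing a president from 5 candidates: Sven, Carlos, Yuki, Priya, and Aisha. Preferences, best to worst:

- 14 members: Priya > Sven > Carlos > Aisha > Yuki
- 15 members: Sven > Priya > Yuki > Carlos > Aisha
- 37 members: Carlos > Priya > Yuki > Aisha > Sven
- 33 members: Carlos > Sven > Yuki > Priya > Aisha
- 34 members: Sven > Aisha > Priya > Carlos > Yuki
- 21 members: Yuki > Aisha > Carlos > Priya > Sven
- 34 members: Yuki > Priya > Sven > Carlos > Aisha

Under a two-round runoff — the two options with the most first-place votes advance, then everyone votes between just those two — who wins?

Round 1 first-place votes: Sven 49, Carlos 70, Yuki 55, Priya 14, Aisha 0.
Carlos and Yuki advance.
Runoff: Carlos is preferred to Yuki by 118 voters; Yuki by 70.
Carlos wins the runoff.

Carlos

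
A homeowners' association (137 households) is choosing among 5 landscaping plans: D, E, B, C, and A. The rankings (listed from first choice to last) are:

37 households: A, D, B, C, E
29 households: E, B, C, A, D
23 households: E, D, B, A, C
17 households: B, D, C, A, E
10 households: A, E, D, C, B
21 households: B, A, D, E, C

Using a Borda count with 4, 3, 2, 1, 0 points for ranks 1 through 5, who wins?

B

D: 37·3 + 29·0 + 23·3 + 17·3 + 10·2 + 21·2 = 293
E: 37·0 + 29·4 + 23·4 + 17·0 + 10·3 + 21·1 = 259
B: 37·2 + 29·3 + 23·2 + 17·4 + 10·0 + 21·4 = 359
C: 37·1 + 29·2 + 23·0 + 17·2 + 10·1 + 21·0 = 139
A: 37·4 + 29·1 + 23·1 + 17·1 + 10·4 + 21·3 = 320
B has the highest Borda score (359).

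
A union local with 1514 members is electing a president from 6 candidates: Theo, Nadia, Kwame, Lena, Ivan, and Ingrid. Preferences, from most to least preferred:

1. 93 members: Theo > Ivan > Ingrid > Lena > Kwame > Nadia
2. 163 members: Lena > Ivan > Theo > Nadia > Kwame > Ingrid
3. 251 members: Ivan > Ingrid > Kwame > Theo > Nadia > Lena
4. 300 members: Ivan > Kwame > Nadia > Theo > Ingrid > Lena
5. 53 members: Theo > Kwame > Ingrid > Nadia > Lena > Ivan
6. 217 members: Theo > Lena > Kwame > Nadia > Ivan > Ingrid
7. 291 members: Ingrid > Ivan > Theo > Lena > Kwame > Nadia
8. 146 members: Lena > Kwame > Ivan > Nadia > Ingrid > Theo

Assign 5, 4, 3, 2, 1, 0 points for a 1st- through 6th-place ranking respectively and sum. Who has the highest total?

Ivan

Theo: 93·5 + 163·3 + 251·2 + 300·2 + 53·5 + 217·5 + 291·3 + 146·0 = 4279
Nadia: 93·0 + 163·2 + 251·1 + 300·3 + 53·2 + 217·2 + 291·0 + 146·2 = 2309
Kwame: 93·1 + 163·1 + 251·3 + 300·4 + 53·4 + 217·3 + 291·1 + 146·4 = 3947
Lena: 93·2 + 163·5 + 251·0 + 300·0 + 53·1 + 217·4 + 291·2 + 146·5 = 3234
Ivan: 93·4 + 163·4 + 251·5 + 300·5 + 53·0 + 217·1 + 291·4 + 146·3 = 5598
Ingrid: 93·3 + 163·0 + 251·4 + 300·1 + 53·3 + 217·0 + 291·5 + 146·1 = 3343
Ivan has the highest Borda score (5598).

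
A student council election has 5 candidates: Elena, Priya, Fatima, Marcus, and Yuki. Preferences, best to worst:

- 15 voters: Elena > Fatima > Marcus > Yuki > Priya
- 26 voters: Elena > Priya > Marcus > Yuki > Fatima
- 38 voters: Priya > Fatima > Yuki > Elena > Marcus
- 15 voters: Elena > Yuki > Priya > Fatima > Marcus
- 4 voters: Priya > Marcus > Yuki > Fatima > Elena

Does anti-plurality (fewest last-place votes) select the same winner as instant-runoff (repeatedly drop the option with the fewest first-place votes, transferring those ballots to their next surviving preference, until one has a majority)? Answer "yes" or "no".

no

Anti-plurality — last-place votes: Elena 4, Priya 15, Fatima 26, Marcus 53, Yuki 0. Winner: Yuki.
Instant-runoff — R1 Elena 56, Priya 42, Fatima 0, Marcus 0, Yuki 0 (Elena winner). Winner: Elena.
The two methods disagree.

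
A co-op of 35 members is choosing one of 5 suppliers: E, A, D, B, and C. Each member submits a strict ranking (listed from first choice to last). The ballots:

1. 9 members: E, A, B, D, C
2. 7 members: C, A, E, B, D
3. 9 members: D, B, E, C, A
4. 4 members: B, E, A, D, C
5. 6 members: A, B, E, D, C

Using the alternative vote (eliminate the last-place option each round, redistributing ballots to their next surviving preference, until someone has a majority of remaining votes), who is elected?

Round 1: E 9, A 6, D 9, B 4, C 7. Eliminate B.
Round 2: E 13, A 6, D 9, C 7. Eliminate A.
Round 3: E 19, D 9, C 7. E has a majority.

E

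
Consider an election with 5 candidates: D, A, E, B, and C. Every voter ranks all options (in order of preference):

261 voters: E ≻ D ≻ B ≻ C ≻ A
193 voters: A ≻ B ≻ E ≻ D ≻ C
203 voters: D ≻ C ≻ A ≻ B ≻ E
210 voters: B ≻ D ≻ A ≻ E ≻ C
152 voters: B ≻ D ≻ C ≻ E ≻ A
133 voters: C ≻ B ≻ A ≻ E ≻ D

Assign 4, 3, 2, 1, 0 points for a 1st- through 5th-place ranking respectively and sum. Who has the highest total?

B

D: 261·3 + 193·1 + 203·4 + 210·3 + 152·3 + 133·0 = 2874
A: 261·0 + 193·4 + 203·2 + 210·2 + 152·0 + 133·2 = 1864
E: 261·4 + 193·2 + 203·0 + 210·1 + 152·1 + 133·1 = 1925
B: 261·2 + 193·3 + 203·1 + 210·4 + 152·4 + 133·3 = 3151
C: 261·1 + 193·0 + 203·3 + 210·0 + 152·2 + 133·4 = 1706
B has the highest Borda score (3151).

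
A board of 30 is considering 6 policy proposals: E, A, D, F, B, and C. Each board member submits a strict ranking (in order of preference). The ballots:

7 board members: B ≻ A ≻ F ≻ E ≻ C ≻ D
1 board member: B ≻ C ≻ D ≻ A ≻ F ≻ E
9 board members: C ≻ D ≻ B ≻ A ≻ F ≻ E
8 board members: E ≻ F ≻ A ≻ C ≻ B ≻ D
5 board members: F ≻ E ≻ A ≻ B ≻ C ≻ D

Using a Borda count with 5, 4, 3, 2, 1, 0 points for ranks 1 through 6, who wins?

E: 7·2 + 1·0 + 9·0 + 8·5 + 5·4 = 74
A: 7·4 + 1·2 + 9·2 + 8·3 + 5·3 = 87
D: 7·0 + 1·3 + 9·4 + 8·0 + 5·0 = 39
F: 7·3 + 1·1 + 9·1 + 8·4 + 5·5 = 88
B: 7·5 + 1·5 + 9·3 + 8·1 + 5·2 = 85
C: 7·1 + 1·4 + 9·5 + 8·2 + 5·1 = 77
F has the highest Borda score (88).

F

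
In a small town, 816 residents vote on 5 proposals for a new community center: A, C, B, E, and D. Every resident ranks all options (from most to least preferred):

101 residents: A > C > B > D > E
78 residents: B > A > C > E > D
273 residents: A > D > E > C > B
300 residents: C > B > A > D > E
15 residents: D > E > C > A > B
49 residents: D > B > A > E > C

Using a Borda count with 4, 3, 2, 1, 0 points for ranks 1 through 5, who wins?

A: 101·4 + 78·3 + 273·4 + 300·2 + 15·1 + 49·2 = 2443
C: 101·3 + 78·2 + 273·1 + 300·4 + 15·2 + 49·0 = 1962
B: 101·2 + 78·4 + 273·0 + 300·3 + 15·0 + 49·3 = 1561
E: 101·0 + 78·1 + 273·2 + 300·0 + 15·3 + 49·1 = 718
D: 101·1 + 78·0 + 273·3 + 300·1 + 15·4 + 49·4 = 1476
A has the highest Borda score (2443).

A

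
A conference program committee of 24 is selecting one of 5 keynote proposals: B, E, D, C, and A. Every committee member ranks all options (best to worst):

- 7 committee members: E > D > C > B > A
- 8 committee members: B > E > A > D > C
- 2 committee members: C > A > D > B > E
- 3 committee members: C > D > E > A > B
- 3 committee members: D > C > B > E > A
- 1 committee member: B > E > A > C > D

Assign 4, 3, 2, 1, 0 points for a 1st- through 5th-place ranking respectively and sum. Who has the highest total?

B: 7·1 + 8·4 + 2·1 + 3·0 + 3·2 + 1·4 = 51
E: 7·4 + 8·3 + 2·0 + 3·2 + 3·1 + 1·3 = 64
D: 7·3 + 8·1 + 2·2 + 3·3 + 3·4 + 1·0 = 54
C: 7·2 + 8·0 + 2·4 + 3·4 + 3·3 + 1·1 = 44
A: 7·0 + 8·2 + 2·3 + 3·1 + 3·0 + 1·2 = 27
E has the highest Borda score (64).

E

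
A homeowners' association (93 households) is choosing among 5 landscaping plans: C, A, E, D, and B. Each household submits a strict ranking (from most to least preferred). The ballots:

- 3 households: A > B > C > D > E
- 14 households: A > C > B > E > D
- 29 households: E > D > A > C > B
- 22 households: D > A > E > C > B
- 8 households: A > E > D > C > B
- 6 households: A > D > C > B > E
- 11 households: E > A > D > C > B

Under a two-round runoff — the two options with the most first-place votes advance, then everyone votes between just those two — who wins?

A

Round 1 first-place votes: C 0, A 31, E 40, D 22, B 0.
E and A advance.
Runoff: E is preferred to A by 40 voters; A by 53.
A wins the runoff.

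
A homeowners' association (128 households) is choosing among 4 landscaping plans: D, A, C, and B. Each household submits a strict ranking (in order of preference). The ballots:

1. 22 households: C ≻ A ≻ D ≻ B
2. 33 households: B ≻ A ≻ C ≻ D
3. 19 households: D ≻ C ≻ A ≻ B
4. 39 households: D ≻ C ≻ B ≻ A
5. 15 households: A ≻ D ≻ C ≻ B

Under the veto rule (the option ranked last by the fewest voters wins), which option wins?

C

Last-place votes: D 33, A 39, C 0, B 56.
C is ranked last by the fewest voters, so C wins.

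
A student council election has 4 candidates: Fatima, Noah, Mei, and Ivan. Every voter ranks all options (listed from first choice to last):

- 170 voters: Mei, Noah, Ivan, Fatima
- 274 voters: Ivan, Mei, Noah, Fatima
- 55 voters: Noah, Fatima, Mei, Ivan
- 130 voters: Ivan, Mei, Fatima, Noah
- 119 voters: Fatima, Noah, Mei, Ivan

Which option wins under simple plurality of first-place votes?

First-place votes: Fatima 119, Noah 55, Mei 170, Ivan 404.
Ivan has the most first-place votes.

Ivan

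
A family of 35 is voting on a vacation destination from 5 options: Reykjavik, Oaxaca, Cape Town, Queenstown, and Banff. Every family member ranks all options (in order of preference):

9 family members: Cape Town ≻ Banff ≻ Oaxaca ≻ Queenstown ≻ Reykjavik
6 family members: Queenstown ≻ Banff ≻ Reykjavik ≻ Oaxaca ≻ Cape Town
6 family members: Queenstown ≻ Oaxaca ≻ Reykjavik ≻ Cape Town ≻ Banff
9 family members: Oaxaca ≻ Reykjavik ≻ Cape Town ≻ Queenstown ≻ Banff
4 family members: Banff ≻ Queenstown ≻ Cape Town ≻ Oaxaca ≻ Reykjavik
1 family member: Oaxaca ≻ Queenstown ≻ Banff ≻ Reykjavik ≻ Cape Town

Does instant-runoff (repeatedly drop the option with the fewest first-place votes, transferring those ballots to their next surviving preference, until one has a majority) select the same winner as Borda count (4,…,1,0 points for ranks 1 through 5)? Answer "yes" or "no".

Instant-runoff — R1 Reykjavik 0, Oaxaca 10, Cape Town 9, Queenstown 12, Banff 4 (Reykjavik out); R2 Oaxaca 10, Cape Town 9, Queenstown 12, Banff 4 (Banff out); R3 Oaxaca 10, Cape Town 9, Queenstown 16 (Cape Town out); R4 Oaxaca 19, Queenstown 16 (Oaxaca winner). Winner: Oaxaca.
Borda — scores: Reykjavik 52, Oaxaca 86, Cape Town 68, Queenstown 81, Banff 63. Winner: Oaxaca.
The two methods agree.

yes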